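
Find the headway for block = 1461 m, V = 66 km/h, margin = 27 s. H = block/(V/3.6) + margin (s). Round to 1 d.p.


V = 66 / 3.6 = 18.3333 m/s
Block traversal time = 1461 / 18.3333 = 79.6909 s
Headway = 79.6909 + 27
Headway = 106.7 s

106.7


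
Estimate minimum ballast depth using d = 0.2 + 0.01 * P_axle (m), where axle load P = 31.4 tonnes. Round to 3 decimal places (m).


d = 0.2 + 0.01 * 31.4
d = 0.2 + 0.314
d = 0.514 m

0.514


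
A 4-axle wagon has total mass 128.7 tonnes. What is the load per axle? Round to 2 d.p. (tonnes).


Load per axle = total weight / number of axles
Load = 128.7 / 4
Load = 32.18 tonnes

32.18


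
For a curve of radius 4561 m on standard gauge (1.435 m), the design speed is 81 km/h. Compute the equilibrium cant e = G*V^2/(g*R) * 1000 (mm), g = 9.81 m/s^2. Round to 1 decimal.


Convert speed: V = 81 / 3.6 = 22.5 m/s
Apply formula: e = 1.435 * 22.5^2 / (9.81 * 4561)
e = 1.435 * 506.25 / 44743.41
e = 0.016236 m = 16.2 mm

16.2


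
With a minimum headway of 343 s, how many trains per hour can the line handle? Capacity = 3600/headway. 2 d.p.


Capacity = 3600 / headway
Capacity = 3600 / 343
Capacity = 10.50 trains/hour

10.50


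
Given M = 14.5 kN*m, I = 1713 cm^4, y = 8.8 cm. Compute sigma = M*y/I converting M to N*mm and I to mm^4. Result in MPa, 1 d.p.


Convert units:
M = 14.5 kN*m = 14500000 N*mm
y = 8.8 cm = 88 mm
I = 1713 cm^4 = 17130000 mm^4
sigma = 14500000 * 88 / 17130000
sigma = 74.5 MPa

74.5


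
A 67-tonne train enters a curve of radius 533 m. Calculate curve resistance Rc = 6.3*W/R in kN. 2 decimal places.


Rc = 6.3 * W / R
Rc = 6.3 * 67 / 533
Rc = 422.1 / 533
Rc = 0.79 kN

0.79


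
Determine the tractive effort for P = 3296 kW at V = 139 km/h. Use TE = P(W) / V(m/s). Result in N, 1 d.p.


Convert: P = 3296 kW = 3296000 W
V = 139 / 3.6 = 38.6111 m/s
TE = 3296000 / 38.6111
TE = 85364.0 N

85364.0


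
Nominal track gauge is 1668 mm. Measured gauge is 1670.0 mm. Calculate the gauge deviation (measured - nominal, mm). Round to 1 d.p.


Deviation = measured - nominal
Deviation = 1670.0 - 1668
Deviation = 2.0 mm

2.0


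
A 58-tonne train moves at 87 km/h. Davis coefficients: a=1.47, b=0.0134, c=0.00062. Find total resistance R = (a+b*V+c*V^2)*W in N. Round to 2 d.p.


b*V = 0.0134 * 87 = 1.1658
c*V^2 = 0.00062 * 7569 = 4.69278
R_per_t = 1.47 + 1.1658 + 4.69278 = 7.32858 N/t
R_total = 7.32858 * 58 = 425.06 N

425.06


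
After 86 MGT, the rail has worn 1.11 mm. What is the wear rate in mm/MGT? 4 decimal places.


Wear rate = total wear / cumulative tonnage
Rate = 1.11 / 86
Rate = 0.0129 mm/MGT

0.0129


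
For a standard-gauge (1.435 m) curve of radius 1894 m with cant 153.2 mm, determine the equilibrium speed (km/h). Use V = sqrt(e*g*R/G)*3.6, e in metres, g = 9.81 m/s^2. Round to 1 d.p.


Convert cant: e = 153.2 mm = 0.1532 m
V_ms = sqrt(0.1532 * 9.81 * 1894 / 1.435)
V_ms = sqrt(1983.607978) = 44.5377 m/s
V = 44.5377 * 3.6 = 160.3 km/h

160.3


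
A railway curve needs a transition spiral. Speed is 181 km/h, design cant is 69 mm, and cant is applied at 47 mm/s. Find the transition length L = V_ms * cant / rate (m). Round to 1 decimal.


Convert speed: V = 181 / 3.6 = 50.2778 m/s
L = 50.2778 * 69 / 47
L = 3469.1667 / 47
L = 73.8 m

73.8


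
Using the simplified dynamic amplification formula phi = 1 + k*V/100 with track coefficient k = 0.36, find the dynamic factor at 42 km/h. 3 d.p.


phi = 1 + k * V / 100
phi = 1 + 0.36 * 42 / 100
phi = 1 + 0.1512
phi = 1.151

1.151


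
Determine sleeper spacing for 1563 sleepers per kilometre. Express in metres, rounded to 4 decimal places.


Spacing = 1000 m / number of sleepers
Spacing = 1000 / 1563
Spacing = 0.6398 m

0.6398


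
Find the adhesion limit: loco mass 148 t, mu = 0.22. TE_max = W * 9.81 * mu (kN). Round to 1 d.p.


TE_max = W * g * mu
TE_max = 148 * 9.81 * 0.22
TE_max = 1451.88 * 0.22
TE_max = 319.4 kN

319.4


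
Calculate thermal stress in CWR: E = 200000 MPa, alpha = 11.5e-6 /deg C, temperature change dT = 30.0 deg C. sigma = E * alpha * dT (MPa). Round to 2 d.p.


sigma = E * alpha * dT
sigma = 200000 * 11.5e-6 * 30.0
sigma = 2.3 * 30.0
sigma = 69.00 MPa

69.00


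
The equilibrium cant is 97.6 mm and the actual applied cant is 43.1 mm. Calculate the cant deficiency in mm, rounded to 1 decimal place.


Cant deficiency = equilibrium cant - actual cant
CD = 97.6 - 43.1
CD = 54.5 mm

54.5


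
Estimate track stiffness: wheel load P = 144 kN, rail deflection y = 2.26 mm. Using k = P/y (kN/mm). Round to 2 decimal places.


Track stiffness k = P / y
k = 144 / 2.26
k = 63.72 kN/mm

63.72


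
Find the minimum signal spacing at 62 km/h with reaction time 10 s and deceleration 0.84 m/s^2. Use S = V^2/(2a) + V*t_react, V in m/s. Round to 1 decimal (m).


V = 62 / 3.6 = 17.2222 m/s
Braking distance = 17.2222^2 / (2*0.84) = 176.5506 m
Sighting distance = 17.2222 * 10 = 172.2222 m
S = 176.5506 + 172.2222 = 348.8 m

348.8


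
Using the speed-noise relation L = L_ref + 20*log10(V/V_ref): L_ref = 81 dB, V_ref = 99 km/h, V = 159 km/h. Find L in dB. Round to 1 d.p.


V/V_ref = 159 / 99 = 1.606061
log10(1.606061) = 0.205762
20 * 0.205762 = 4.1152
L = 81 + 4.1152 = 85.1 dB

85.1


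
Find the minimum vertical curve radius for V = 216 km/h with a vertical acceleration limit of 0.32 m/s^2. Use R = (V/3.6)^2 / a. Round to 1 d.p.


Convert speed: V = 216 / 3.6 = 60.0 m/s
V^2 = 3600.0 m^2/s^2
R_v = 3600.0 / 0.32
R_v = 11250.0 m

11250.0


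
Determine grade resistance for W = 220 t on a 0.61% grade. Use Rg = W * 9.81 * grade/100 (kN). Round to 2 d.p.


Rg = W * 9.81 * grade / 100
Rg = 220 * 9.81 * 0.61 / 100
Rg = 2158.2 * 0.0061
Rg = 13.17 kN

13.17


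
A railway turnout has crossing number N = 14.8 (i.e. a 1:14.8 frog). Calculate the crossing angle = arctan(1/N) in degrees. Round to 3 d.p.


1/N = 1/14.8 = 0.067568
angle = arctan(0.067568) = 0.067465 rad
angle = 0.067465 * 180/pi = 3.865 degrees

3.865


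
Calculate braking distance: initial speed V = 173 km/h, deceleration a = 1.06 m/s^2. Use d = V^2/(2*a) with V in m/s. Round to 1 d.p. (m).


Convert speed: V = 173 / 3.6 = 48.0556 m/s
V^2 = 2309.3364
d = 2309.3364 / (2 * 1.06)
d = 2309.3364 / 2.12
d = 1089.3 m

1089.3


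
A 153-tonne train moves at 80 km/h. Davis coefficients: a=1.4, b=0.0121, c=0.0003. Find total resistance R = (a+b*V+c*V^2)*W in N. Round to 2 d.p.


b*V = 0.0121 * 80 = 0.968
c*V^2 = 0.0003 * 6400 = 1.92
R_per_t = 1.4 + 0.968 + 1.92 = 4.288 N/t
R_total = 4.288 * 153 = 656.06 N

656.06


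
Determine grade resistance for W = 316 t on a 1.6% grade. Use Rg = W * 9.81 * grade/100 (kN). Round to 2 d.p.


Rg = W * 9.81 * grade / 100
Rg = 316 * 9.81 * 1.6 / 100
Rg = 3099.96 * 0.016
Rg = 49.60 kN

49.60


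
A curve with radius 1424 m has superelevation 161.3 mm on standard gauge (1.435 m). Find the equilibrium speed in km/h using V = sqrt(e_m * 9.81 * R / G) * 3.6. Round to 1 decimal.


Convert cant: e = 161.3 mm = 0.1613 m
V_ms = sqrt(0.1613 * 9.81 * 1424 / 1.435)
V_ms = sqrt(1570.223465) = 39.626 m/s
V = 39.626 * 3.6 = 142.7 km/h

142.7


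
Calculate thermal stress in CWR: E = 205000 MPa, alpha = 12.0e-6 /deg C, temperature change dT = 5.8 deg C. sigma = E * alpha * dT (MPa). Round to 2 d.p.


sigma = E * alpha * dT
sigma = 205000 * 12.0e-6 * 5.8
sigma = 2.46 * 5.8
sigma = 14.27 MPa

14.27


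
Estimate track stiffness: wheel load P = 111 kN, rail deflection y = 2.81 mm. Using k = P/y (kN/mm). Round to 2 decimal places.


Track stiffness k = P / y
k = 111 / 2.81
k = 39.50 kN/mm

39.50


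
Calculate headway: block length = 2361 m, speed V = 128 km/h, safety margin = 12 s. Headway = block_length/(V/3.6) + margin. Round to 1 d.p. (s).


V = 128 / 3.6 = 35.5556 m/s
Block traversal time = 2361 / 35.5556 = 66.4031 s
Headway = 66.4031 + 12
Headway = 78.4 s

78.4


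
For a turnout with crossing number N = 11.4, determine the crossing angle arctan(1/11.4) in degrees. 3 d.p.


1/N = 1/11.4 = 0.087719
angle = arctan(0.087719) = 0.087495 rad
angle = 0.087495 * 180/pi = 5.013 degrees

5.013


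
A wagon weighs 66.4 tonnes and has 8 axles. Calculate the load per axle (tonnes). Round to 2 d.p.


Load per axle = total weight / number of axles
Load = 66.4 / 8
Load = 8.30 tonnes

8.30


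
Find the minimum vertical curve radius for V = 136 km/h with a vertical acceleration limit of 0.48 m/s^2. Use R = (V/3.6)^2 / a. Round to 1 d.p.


Convert speed: V = 136 / 3.6 = 37.7778 m/s
V^2 = 1427.1605 m^2/s^2
R_v = 1427.1605 / 0.48
R_v = 2973.3 m

2973.3


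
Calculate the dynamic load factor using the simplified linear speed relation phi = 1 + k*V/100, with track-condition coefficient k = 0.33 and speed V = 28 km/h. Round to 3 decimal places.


phi = 1 + k * V / 100
phi = 1 + 0.33 * 28 / 100
phi = 1 + 0.0924
phi = 1.092

1.092


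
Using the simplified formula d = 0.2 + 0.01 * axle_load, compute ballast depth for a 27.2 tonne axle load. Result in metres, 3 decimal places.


d = 0.2 + 0.01 * 27.2
d = 0.2 + 0.272
d = 0.472 m

0.472


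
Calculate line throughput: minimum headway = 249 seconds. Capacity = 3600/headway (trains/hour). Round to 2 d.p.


Capacity = 3600 / headway
Capacity = 3600 / 249
Capacity = 14.46 trains/hour

14.46


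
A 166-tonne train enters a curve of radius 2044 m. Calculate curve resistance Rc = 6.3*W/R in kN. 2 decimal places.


Rc = 6.3 * W / R
Rc = 6.3 * 166 / 2044
Rc = 1045.8 / 2044
Rc = 0.51 kN

0.51


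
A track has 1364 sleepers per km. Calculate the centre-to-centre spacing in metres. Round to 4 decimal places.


Spacing = 1000 m / number of sleepers
Spacing = 1000 / 1364
Spacing = 0.7331 m

0.7331


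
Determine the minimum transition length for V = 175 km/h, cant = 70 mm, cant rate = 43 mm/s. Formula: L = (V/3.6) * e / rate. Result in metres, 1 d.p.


Convert speed: V = 175 / 3.6 = 48.6111 m/s
L = 48.6111 * 70 / 43
L = 3402.7778 / 43
L = 79.1 m

79.1


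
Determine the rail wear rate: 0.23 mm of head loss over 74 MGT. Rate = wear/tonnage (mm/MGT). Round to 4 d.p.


Wear rate = total wear / cumulative tonnage
Rate = 0.23 / 74
Rate = 0.0031 mm/MGT

0.0031


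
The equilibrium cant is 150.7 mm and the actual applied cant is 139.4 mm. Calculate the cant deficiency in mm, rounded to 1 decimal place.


Cant deficiency = equilibrium cant - actual cant
CD = 150.7 - 139.4
CD = 11.3 mm

11.3


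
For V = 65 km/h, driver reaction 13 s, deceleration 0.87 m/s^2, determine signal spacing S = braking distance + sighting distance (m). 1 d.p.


V = 65 / 3.6 = 18.0556 m/s
Braking distance = 18.0556^2 / (2*0.87) = 187.3581 m
Sighting distance = 18.0556 * 13 = 234.7222 m
S = 187.3581 + 234.7222 = 422.1 m

422.1


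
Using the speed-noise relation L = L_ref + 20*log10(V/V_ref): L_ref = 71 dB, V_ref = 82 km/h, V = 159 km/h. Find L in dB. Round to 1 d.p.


V/V_ref = 159 / 82 = 1.939024
log10(1.939024) = 0.287583
20 * 0.287583 = 5.7517
L = 71 + 5.7517 = 76.8 dB

76.8


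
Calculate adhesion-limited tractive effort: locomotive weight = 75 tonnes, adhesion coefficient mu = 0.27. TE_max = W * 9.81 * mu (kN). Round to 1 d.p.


TE_max = W * g * mu
TE_max = 75 * 9.81 * 0.27
TE_max = 735.75 * 0.27
TE_max = 198.7 kN

198.7


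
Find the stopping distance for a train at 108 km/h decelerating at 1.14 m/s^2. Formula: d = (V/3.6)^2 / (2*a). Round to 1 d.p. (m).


Convert speed: V = 108 / 3.6 = 30.0 m/s
V^2 = 900.0
d = 900.0 / (2 * 1.14)
d = 900.0 / 2.28
d = 394.7 m

394.7


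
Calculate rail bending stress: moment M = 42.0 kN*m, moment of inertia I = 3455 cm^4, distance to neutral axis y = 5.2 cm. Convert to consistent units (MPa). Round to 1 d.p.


Convert units:
M = 42.0 kN*m = 42000000 N*mm
y = 5.2 cm = 52 mm
I = 3455 cm^4 = 34550000 mm^4
sigma = 42000000 * 52 / 34550000
sigma = 63.2 MPa

63.2


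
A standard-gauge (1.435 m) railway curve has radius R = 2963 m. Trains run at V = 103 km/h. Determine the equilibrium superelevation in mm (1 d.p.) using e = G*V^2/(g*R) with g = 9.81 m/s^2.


Convert speed: V = 103 / 3.6 = 28.6111 m/s
Apply formula: e = 1.435 * 28.6111^2 / (9.81 * 2963)
e = 1.435 * 818.5957 / 29067.03
e = 0.040413 m = 40.4 mm

40.4


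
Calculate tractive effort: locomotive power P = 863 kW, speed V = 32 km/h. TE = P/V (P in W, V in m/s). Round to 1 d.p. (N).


Convert: P = 863 kW = 863000 W
V = 32 / 3.6 = 8.8889 m/s
TE = 863000 / 8.8889
TE = 97087.5 N

97087.5


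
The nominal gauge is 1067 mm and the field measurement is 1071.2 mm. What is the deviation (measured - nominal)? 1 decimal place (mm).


Deviation = measured - nominal
Deviation = 1071.2 - 1067
Deviation = 4.2 mm

4.2


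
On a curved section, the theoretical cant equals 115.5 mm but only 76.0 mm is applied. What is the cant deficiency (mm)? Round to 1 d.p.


Cant deficiency = equilibrium cant - actual cant
CD = 115.5 - 76.0
CD = 39.5 mm

39.5


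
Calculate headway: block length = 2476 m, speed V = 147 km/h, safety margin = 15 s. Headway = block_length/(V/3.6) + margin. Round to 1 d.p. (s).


V = 147 / 3.6 = 40.8333 m/s
Block traversal time = 2476 / 40.8333 = 60.6367 s
Headway = 60.6367 + 15
Headway = 75.6 s

75.6


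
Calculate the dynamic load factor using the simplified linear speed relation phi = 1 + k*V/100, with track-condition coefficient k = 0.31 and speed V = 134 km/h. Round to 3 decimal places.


phi = 1 + k * V / 100
phi = 1 + 0.31 * 134 / 100
phi = 1 + 0.4154
phi = 1.415

1.415


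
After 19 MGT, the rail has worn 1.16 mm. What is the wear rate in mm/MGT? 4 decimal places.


Wear rate = total wear / cumulative tonnage
Rate = 1.16 / 19
Rate = 0.0611 mm/MGT

0.0611


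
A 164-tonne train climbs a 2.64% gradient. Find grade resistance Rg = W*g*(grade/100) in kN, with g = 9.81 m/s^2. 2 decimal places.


Rg = W * 9.81 * grade / 100
Rg = 164 * 9.81 * 2.64 / 100
Rg = 1608.84 * 0.0264
Rg = 42.47 kN

42.47


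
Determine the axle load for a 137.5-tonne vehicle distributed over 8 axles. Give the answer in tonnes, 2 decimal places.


Load per axle = total weight / number of axles
Load = 137.5 / 8
Load = 17.19 tonnes

17.19


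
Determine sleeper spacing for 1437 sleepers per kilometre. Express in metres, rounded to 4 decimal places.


Spacing = 1000 m / number of sleepers
Spacing = 1000 / 1437
Spacing = 0.6959 m

0.6959


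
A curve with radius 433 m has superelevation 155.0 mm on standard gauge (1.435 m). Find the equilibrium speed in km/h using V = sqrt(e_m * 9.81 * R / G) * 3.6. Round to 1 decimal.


Convert cant: e = 155.0 mm = 0.1550 m
V_ms = sqrt(0.1550 * 9.81 * 433 / 1.435)
V_ms = sqrt(458.814042) = 21.4199 m/s
V = 21.4199 * 3.6 = 77.1 km/h

77.1


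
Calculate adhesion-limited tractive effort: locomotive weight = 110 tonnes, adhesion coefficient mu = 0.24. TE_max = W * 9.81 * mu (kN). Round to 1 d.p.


TE_max = W * g * mu
TE_max = 110 * 9.81 * 0.24
TE_max = 1079.1 * 0.24
TE_max = 259.0 kN

259.0


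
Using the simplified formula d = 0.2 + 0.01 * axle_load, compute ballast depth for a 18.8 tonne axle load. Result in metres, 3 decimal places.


d = 0.2 + 0.01 * 18.8
d = 0.2 + 0.188
d = 0.388 m

0.388


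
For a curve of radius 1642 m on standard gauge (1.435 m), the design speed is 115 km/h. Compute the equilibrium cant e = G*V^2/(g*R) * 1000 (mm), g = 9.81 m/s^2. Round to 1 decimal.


Convert speed: V = 115 / 3.6 = 31.9444 m/s
Apply formula: e = 1.435 * 31.9444^2 / (9.81 * 1642)
e = 1.435 * 1020.4475 / 16108.02
e = 0.090908 m = 90.9 mm

90.9


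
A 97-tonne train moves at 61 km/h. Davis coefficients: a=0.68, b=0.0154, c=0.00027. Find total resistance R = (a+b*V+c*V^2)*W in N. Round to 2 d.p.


b*V = 0.0154 * 61 = 0.9394
c*V^2 = 0.00027 * 3721 = 1.00467
R_per_t = 0.68 + 0.9394 + 1.00467 = 2.62407 N/t
R_total = 2.62407 * 97 = 254.53 N

254.53


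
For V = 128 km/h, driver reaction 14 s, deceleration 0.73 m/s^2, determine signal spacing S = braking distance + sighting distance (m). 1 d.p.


V = 128 / 3.6 = 35.5556 m/s
Braking distance = 35.5556^2 / (2*0.73) = 865.8887 m
Sighting distance = 35.5556 * 14 = 497.7778 m
S = 865.8887 + 497.7778 = 1363.7 m

1363.7


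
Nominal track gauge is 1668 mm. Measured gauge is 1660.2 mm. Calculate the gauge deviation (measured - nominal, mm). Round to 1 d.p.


Deviation = measured - nominal
Deviation = 1660.2 - 1668
Deviation = -7.8 mm

-7.8


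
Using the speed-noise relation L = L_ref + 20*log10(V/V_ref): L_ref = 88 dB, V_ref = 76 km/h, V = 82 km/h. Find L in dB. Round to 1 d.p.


V/V_ref = 82 / 76 = 1.078947
log10(1.078947) = 0.033
20 * 0.033 = 0.66
L = 88 + 0.66 = 88.7 dB

88.7


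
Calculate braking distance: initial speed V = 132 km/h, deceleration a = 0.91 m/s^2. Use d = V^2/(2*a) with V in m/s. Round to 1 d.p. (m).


Convert speed: V = 132 / 3.6 = 36.6667 m/s
V^2 = 1344.4444
d = 1344.4444 / (2 * 0.91)
d = 1344.4444 / 1.82
d = 738.7 m

738.7


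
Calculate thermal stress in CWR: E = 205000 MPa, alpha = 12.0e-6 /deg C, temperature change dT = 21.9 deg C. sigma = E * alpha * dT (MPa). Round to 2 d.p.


sigma = E * alpha * dT
sigma = 205000 * 12.0e-6 * 21.9
sigma = 2.46 * 21.9
sigma = 53.87 MPa

53.87


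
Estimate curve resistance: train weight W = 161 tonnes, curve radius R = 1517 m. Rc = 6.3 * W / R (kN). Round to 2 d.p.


Rc = 6.3 * W / R
Rc = 6.3 * 161 / 1517
Rc = 1014.3 / 1517
Rc = 0.67 kN

0.67


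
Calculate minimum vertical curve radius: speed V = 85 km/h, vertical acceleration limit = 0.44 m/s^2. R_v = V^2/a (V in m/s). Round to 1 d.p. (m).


Convert speed: V = 85 / 3.6 = 23.6111 m/s
V^2 = 557.4846 m^2/s^2
R_v = 557.4846 / 0.44
R_v = 1267.0 m

1267.0


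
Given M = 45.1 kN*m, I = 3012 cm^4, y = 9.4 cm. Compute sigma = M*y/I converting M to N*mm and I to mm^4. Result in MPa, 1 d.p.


Convert units:
M = 45.1 kN*m = 45100000 N*mm
y = 9.4 cm = 94 mm
I = 3012 cm^4 = 30120000 mm^4
sigma = 45100000 * 94 / 30120000
sigma = 140.8 MPa

140.8


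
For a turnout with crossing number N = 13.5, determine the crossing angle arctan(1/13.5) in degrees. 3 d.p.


1/N = 1/13.5 = 0.074074
angle = arctan(0.074074) = 0.073939 rad
angle = 0.073939 * 180/pi = 4.236 degrees

4.236


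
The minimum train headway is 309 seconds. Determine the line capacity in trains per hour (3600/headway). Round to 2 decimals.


Capacity = 3600 / headway
Capacity = 3600 / 309
Capacity = 11.65 trains/hour

11.65


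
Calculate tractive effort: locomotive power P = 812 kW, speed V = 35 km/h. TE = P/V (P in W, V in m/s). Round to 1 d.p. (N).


Convert: P = 812 kW = 812000 W
V = 35 / 3.6 = 9.7222 m/s
TE = 812000 / 9.7222
TE = 83520.0 N

83520.0


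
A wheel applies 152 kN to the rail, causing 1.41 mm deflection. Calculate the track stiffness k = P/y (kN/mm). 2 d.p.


Track stiffness k = P / y
k = 152 / 1.41
k = 107.80 kN/mm

107.80


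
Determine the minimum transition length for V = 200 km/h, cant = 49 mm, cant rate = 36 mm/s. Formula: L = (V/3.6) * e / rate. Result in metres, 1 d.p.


Convert speed: V = 200 / 3.6 = 55.5556 m/s
L = 55.5556 * 49 / 36
L = 2722.2222 / 36
L = 75.6 m

75.6


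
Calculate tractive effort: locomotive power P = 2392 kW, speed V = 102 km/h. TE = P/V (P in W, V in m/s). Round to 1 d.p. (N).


Convert: P = 2392 kW = 2392000 W
V = 102 / 3.6 = 28.3333 m/s
TE = 2392000 / 28.3333
TE = 84423.5 N

84423.5


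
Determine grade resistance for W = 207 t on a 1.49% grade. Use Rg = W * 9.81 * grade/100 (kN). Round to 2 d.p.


Rg = W * 9.81 * grade / 100
Rg = 207 * 9.81 * 1.49 / 100
Rg = 2030.67 * 0.0149
Rg = 30.26 kN

30.26


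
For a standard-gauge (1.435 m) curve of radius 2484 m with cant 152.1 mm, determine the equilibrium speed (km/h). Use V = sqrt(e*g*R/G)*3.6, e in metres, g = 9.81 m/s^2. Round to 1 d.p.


Convert cant: e = 152.1 mm = 0.1521 m
V_ms = sqrt(0.1521 * 9.81 * 2484 / 1.435)
V_ms = sqrt(2582.842428) = 50.8217 m/s
V = 50.8217 * 3.6 = 183.0 km/h

183.0


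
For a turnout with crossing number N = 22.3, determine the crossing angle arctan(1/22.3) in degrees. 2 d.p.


1/N = 1/22.3 = 0.044843
angle = arctan(0.044843) = 0.044813 rad
angle = 0.044813 * 180/pi = 2.57 degrees

2.57


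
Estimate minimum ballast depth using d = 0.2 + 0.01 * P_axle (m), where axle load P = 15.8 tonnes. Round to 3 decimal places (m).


d = 0.2 + 0.01 * 15.8
d = 0.2 + 0.158
d = 0.358 m

0.358


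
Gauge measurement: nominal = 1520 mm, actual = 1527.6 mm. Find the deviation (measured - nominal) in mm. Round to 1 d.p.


Deviation = measured - nominal
Deviation = 1527.6 - 1520
Deviation = 7.6 mm

7.6


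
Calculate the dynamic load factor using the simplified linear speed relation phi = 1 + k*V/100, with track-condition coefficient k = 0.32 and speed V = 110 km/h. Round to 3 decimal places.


phi = 1 + k * V / 100
phi = 1 + 0.32 * 110 / 100
phi = 1 + 0.352
phi = 1.352

1.352


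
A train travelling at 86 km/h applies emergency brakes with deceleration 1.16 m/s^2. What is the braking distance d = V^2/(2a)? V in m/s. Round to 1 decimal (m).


Convert speed: V = 86 / 3.6 = 23.8889 m/s
V^2 = 570.679
d = 570.679 / (2 * 1.16)
d = 570.679 / 2.32
d = 246.0 m

246.0


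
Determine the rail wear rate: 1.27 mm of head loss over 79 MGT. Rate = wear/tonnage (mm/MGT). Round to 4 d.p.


Wear rate = total wear / cumulative tonnage
Rate = 1.27 / 79
Rate = 0.0161 mm/MGT

0.0161


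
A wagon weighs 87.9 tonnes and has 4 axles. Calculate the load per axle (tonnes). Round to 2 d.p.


Load per axle = total weight / number of axles
Load = 87.9 / 4
Load = 21.98 tonnes

21.98


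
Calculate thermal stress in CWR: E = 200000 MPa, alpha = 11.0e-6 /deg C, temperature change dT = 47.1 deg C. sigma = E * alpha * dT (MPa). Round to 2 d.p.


sigma = E * alpha * dT
sigma = 200000 * 11.0e-6 * 47.1
sigma = 2.2 * 47.1
sigma = 103.62 MPa

103.62


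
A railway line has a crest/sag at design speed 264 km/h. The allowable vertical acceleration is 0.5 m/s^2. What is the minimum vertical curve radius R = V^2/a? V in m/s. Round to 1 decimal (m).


Convert speed: V = 264 / 3.6 = 73.3333 m/s
V^2 = 5377.7778 m^2/s^2
R_v = 5377.7778 / 0.5
R_v = 10755.6 m

10755.6


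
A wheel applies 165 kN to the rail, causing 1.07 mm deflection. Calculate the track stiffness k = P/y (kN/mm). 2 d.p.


Track stiffness k = P / y
k = 165 / 1.07
k = 154.21 kN/mm

154.21


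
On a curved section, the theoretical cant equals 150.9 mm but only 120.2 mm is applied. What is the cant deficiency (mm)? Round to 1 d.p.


Cant deficiency = equilibrium cant - actual cant
CD = 150.9 - 120.2
CD = 30.7 mm

30.7


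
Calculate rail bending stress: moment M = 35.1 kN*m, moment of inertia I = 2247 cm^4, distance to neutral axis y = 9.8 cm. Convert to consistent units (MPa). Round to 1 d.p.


Convert units:
M = 35.1 kN*m = 35100000 N*mm
y = 9.8 cm = 98 mm
I = 2247 cm^4 = 22470000 mm^4
sigma = 35100000 * 98 / 22470000
sigma = 153.1 MPa

153.1


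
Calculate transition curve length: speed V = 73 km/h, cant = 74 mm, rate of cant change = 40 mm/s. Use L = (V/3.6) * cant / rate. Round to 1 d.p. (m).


Convert speed: V = 73 / 3.6 = 20.2778 m/s
L = 20.2778 * 74 / 40
L = 1500.5556 / 40
L = 37.5 m

37.5


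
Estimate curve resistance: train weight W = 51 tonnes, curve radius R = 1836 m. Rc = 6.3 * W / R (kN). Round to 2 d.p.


Rc = 6.3 * W / R
Rc = 6.3 * 51 / 1836
Rc = 321.3 / 1836
Rc = 0.18 kN

0.18


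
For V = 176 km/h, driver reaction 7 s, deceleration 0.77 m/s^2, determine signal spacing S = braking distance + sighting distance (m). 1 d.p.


V = 176 / 3.6 = 48.8889 m/s
Braking distance = 48.8889^2 / (2*0.77) = 1552.0282 m
Sighting distance = 48.8889 * 7 = 342.2222 m
S = 1552.0282 + 342.2222 = 1894.3 m

1894.3


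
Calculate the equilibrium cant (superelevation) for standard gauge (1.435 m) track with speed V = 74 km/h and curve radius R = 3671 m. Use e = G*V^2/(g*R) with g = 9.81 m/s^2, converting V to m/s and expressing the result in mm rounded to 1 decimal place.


Convert speed: V = 74 / 3.6 = 20.5556 m/s
Apply formula: e = 1.435 * 20.5556^2 / (9.81 * 3671)
e = 1.435 * 422.5309 / 36012.51
e = 0.016837 m = 16.8 mm

16.8


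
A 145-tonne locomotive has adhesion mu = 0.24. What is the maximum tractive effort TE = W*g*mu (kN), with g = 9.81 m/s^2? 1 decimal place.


TE_max = W * g * mu
TE_max = 145 * 9.81 * 0.24
TE_max = 1422.45 * 0.24
TE_max = 341.4 kN

341.4


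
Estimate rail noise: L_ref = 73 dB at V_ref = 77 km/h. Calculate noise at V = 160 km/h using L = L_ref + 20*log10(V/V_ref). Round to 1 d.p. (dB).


V/V_ref = 160 / 77 = 2.077922
log10(2.077922) = 0.317629
20 * 0.317629 = 6.3526
L = 73 + 6.3526 = 79.4 dB

79.4


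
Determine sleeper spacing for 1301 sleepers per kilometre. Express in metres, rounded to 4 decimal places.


Spacing = 1000 m / number of sleepers
Spacing = 1000 / 1301
Spacing = 0.7686 m

0.7686


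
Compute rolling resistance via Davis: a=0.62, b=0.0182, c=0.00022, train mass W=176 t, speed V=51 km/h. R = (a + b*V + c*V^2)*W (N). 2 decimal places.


b*V = 0.0182 * 51 = 0.9282
c*V^2 = 0.00022 * 2601 = 0.57222
R_per_t = 0.62 + 0.9282 + 0.57222 = 2.12042 N/t
R_total = 2.12042 * 176 = 373.19 N

373.19


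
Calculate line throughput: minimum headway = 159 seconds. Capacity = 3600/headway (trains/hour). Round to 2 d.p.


Capacity = 3600 / headway
Capacity = 3600 / 159
Capacity = 22.64 trains/hour

22.64


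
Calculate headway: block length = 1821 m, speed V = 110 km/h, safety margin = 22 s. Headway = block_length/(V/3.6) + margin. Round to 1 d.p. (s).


V = 110 / 3.6 = 30.5556 m/s
Block traversal time = 1821 / 30.5556 = 59.5964 s
Headway = 59.5964 + 22
Headway = 81.6 s

81.6


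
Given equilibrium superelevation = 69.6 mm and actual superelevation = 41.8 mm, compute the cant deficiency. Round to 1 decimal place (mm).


Cant deficiency = equilibrium cant - actual cant
CD = 69.6 - 41.8
CD = 27.8 mm

27.8


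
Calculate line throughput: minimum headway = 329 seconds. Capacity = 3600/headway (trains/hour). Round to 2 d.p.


Capacity = 3600 / headway
Capacity = 3600 / 329
Capacity = 10.94 trains/hour

10.94


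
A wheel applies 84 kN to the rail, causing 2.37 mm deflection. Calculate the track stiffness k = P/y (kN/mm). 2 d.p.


Track stiffness k = P / y
k = 84 / 2.37
k = 35.44 kN/mm

35.44


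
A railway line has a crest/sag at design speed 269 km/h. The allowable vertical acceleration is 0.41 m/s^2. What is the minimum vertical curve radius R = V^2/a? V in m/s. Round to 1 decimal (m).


Convert speed: V = 269 / 3.6 = 74.7222 m/s
V^2 = 5583.4105 m^2/s^2
R_v = 5583.4105 / 0.41
R_v = 13618.1 m

13618.1


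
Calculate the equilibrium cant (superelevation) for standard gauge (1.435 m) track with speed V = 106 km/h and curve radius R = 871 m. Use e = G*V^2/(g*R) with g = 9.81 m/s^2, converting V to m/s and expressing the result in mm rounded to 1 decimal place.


Convert speed: V = 106 / 3.6 = 29.4444 m/s
Apply formula: e = 1.435 * 29.4444^2 / (9.81 * 871)
e = 1.435 * 866.9753 / 8544.51
e = 0.145603 m = 145.6 mm

145.6


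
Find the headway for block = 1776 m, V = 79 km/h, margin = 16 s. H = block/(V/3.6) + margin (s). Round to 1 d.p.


V = 79 / 3.6 = 21.9444 m/s
Block traversal time = 1776 / 21.9444 = 80.9316 s
Headway = 80.9316 + 16
Headway = 96.9 s

96.9


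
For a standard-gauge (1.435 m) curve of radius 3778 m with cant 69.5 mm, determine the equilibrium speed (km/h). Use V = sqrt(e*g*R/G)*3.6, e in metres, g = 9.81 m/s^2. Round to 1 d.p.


Convert cant: e = 69.5 mm = 0.0695 m
V_ms = sqrt(0.0695 * 9.81 * 3778 / 1.435)
V_ms = sqrt(1794.997568) = 42.3674 m/s
V = 42.3674 * 3.6 = 152.5 km/h

152.5


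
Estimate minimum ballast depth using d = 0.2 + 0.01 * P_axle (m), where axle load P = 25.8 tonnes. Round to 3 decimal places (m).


d = 0.2 + 0.01 * 25.8
d = 0.2 + 0.258
d = 0.458 m

0.458


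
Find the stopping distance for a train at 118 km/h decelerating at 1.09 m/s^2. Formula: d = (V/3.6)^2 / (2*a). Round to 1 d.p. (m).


Convert speed: V = 118 / 3.6 = 32.7778 m/s
V^2 = 1074.3827
d = 1074.3827 / (2 * 1.09)
d = 1074.3827 / 2.18
d = 492.8 m

492.8


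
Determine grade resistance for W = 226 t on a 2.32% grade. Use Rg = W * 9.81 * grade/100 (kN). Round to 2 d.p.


Rg = W * 9.81 * grade / 100
Rg = 226 * 9.81 * 2.32 / 100
Rg = 2217.06 * 0.0232
Rg = 51.44 kN

51.44


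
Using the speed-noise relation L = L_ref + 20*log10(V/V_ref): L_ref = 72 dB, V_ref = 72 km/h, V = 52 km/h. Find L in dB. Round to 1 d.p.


V/V_ref = 52 / 72 = 0.722222
log10(0.722222) = -0.141329
20 * -0.141329 = -2.8266
L = 72 + -2.8266 = 69.2 dB

69.2


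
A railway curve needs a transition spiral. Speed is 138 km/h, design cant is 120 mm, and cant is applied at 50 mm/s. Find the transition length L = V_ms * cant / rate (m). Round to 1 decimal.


Convert speed: V = 138 / 3.6 = 38.3333 m/s
L = 38.3333 * 120 / 50
L = 4600.0 / 50
L = 92.0 m

92.0


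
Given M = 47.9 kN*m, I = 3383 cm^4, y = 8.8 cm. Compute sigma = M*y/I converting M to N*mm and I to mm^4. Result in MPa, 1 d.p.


Convert units:
M = 47.9 kN*m = 47900000 N*mm
y = 8.8 cm = 88 mm
I = 3383 cm^4 = 33830000 mm^4
sigma = 47900000 * 88 / 33830000
sigma = 124.6 MPa

124.6


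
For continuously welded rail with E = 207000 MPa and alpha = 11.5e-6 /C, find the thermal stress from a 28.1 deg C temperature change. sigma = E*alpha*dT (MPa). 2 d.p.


sigma = E * alpha * dT
sigma = 207000 * 11.5e-6 * 28.1
sigma = 2.3805 * 28.1
sigma = 66.89 MPa

66.89


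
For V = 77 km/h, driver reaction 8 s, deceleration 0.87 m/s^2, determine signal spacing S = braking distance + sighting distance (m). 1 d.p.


V = 77 / 3.6 = 21.3889 m/s
Braking distance = 21.3889^2 / (2*0.87) = 262.9222 m
Sighting distance = 21.3889 * 8 = 171.1111 m
S = 262.9222 + 171.1111 = 434.0 m

434.0


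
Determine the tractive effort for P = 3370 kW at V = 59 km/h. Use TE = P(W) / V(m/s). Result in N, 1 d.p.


Convert: P = 3370 kW = 3370000 W
V = 59 / 3.6 = 16.3889 m/s
TE = 3370000 / 16.3889
TE = 205627.1 N

205627.1


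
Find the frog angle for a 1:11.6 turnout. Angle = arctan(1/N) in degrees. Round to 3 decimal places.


1/N = 1/11.6 = 0.086207
angle = arctan(0.086207) = 0.085994 rad
angle = 0.085994 * 180/pi = 4.927 degrees

4.927


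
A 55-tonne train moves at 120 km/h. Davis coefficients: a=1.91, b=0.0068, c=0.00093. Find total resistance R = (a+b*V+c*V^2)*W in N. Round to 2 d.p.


b*V = 0.0068 * 120 = 0.816
c*V^2 = 0.00093 * 14400 = 13.392
R_per_t = 1.91 + 0.816 + 13.392 = 16.118 N/t
R_total = 16.118 * 55 = 886.49 N

886.49


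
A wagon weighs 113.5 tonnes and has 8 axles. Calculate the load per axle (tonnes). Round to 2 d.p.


Load per axle = total weight / number of axles
Load = 113.5 / 8
Load = 14.19 tonnes

14.19


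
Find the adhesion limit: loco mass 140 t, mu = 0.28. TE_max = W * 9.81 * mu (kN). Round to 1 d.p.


TE_max = W * g * mu
TE_max = 140 * 9.81 * 0.28
TE_max = 1373.4 * 0.28
TE_max = 384.6 kN

384.6


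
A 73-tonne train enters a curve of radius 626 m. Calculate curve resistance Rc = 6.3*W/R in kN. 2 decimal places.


Rc = 6.3 * W / R
Rc = 6.3 * 73 / 626
Rc = 459.9 / 626
Rc = 0.73 kN

0.73


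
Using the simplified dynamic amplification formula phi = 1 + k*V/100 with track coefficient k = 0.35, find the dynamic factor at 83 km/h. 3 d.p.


phi = 1 + k * V / 100
phi = 1 + 0.35 * 83 / 100
phi = 1 + 0.2905
phi = 1.291

1.291


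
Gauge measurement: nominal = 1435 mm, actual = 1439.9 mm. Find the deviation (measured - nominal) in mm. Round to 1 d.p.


Deviation = measured - nominal
Deviation = 1439.9 - 1435
Deviation = 4.9 mm

4.9


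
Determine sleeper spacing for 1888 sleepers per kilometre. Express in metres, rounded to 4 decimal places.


Spacing = 1000 m / number of sleepers
Spacing = 1000 / 1888
Spacing = 0.5297 m

0.5297


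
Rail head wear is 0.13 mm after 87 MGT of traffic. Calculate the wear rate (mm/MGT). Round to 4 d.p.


Wear rate = total wear / cumulative tonnage
Rate = 0.13 / 87
Rate = 0.0015 mm/MGT

0.0015


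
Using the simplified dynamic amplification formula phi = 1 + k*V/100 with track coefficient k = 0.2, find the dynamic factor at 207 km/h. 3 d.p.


phi = 1 + k * V / 100
phi = 1 + 0.2 * 207 / 100
phi = 1 + 0.414
phi = 1.414

1.414


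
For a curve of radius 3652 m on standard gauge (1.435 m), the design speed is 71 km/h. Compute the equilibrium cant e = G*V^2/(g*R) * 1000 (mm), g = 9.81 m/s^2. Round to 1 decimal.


Convert speed: V = 71 / 3.6 = 19.7222 m/s
Apply formula: e = 1.435 * 19.7222^2 / (9.81 * 3652)
e = 1.435 * 388.966 / 35826.12
e = 0.01558 m = 15.6 mm

15.6


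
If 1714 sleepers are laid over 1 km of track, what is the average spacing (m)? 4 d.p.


Spacing = 1000 m / number of sleepers
Spacing = 1000 / 1714
Spacing = 0.5834 m

0.5834


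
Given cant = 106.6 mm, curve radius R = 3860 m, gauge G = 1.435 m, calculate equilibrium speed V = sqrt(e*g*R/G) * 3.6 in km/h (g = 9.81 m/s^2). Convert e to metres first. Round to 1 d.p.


Convert cant: e = 106.6 mm = 0.1066 m
V_ms = sqrt(0.1066 * 9.81 * 3860 / 1.435)
V_ms = sqrt(2812.947429) = 53.0372 m/s
V = 53.0372 * 3.6 = 190.9 km/h

190.9


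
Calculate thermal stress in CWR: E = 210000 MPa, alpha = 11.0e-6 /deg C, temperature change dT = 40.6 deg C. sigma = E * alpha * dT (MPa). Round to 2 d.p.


sigma = E * alpha * dT
sigma = 210000 * 11.0e-6 * 40.6
sigma = 2.31 * 40.6
sigma = 93.79 MPa

93.79


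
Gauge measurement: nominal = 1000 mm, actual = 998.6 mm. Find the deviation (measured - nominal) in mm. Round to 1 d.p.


Deviation = measured - nominal
Deviation = 998.6 - 1000
Deviation = -1.4 mm

-1.4


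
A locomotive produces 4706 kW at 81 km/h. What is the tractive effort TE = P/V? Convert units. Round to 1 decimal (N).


Convert: P = 4706 kW = 4706000 W
V = 81 / 3.6 = 22.5 m/s
TE = 4706000 / 22.5
TE = 209155.6 N

209155.6


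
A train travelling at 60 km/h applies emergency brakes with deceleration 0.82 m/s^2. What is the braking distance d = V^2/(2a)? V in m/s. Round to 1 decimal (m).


Convert speed: V = 60 / 3.6 = 16.6667 m/s
V^2 = 277.7778
d = 277.7778 / (2 * 0.82)
d = 277.7778 / 1.64
d = 169.4 m

169.4


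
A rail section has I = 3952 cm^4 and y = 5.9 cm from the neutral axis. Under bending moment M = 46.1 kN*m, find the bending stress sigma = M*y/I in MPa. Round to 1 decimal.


Convert units:
M = 46.1 kN*m = 46100000 N*mm
y = 5.9 cm = 59 mm
I = 3952 cm^4 = 39520000 mm^4
sigma = 46100000 * 59 / 39520000
sigma = 68.8 MPa

68.8


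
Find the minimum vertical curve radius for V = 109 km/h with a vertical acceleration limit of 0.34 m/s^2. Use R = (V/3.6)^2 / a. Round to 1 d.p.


Convert speed: V = 109 / 3.6 = 30.2778 m/s
V^2 = 916.7438 m^2/s^2
R_v = 916.7438 / 0.34
R_v = 2696.3 m

2696.3


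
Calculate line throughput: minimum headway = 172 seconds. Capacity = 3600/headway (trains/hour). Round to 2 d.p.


Capacity = 3600 / headway
Capacity = 3600 / 172
Capacity = 20.93 trains/hour

20.93


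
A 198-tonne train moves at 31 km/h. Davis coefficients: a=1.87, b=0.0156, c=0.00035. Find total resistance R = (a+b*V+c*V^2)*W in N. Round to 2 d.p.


b*V = 0.0156 * 31 = 0.4836
c*V^2 = 0.00035 * 961 = 0.33635
R_per_t = 1.87 + 0.4836 + 0.33635 = 2.68995 N/t
R_total = 2.68995 * 198 = 532.61 N

532.61


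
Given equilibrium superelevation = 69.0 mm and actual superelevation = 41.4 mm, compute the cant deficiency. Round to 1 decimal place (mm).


Cant deficiency = equilibrium cant - actual cant
CD = 69.0 - 41.4
CD = 27.6 mm

27.6


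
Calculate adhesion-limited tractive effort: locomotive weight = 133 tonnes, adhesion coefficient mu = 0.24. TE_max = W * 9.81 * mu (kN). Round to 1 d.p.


TE_max = W * g * mu
TE_max = 133 * 9.81 * 0.24
TE_max = 1304.73 * 0.24
TE_max = 313.1 kN

313.1


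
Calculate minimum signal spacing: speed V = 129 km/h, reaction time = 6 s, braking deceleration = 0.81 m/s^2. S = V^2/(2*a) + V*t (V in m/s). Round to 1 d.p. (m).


V = 129 / 3.6 = 35.8333 m/s
Braking distance = 35.8333^2 / (2*0.81) = 792.6097 m
Sighting distance = 35.8333 * 6 = 215.0 m
S = 792.6097 + 215.0 = 1007.6 m

1007.6


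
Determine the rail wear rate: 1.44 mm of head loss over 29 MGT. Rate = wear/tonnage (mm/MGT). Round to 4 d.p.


Wear rate = total wear / cumulative tonnage
Rate = 1.44 / 29
Rate = 0.0497 mm/MGT

0.0497


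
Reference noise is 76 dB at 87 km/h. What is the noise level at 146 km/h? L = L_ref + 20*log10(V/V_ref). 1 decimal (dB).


V/V_ref = 146 / 87 = 1.678161
log10(1.678161) = 0.224834
20 * 0.224834 = 4.4967
L = 76 + 4.4967 = 80.5 dB

80.5


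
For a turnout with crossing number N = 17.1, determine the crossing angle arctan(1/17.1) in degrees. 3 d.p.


1/N = 1/17.1 = 0.05848
angle = arctan(0.05848) = 0.058413 rad
angle = 0.058413 * 180/pi = 3.347 degrees

3.347


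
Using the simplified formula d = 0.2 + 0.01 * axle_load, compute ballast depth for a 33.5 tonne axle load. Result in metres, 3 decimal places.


d = 0.2 + 0.01 * 33.5
d = 0.2 + 0.335
d = 0.535 m

0.535


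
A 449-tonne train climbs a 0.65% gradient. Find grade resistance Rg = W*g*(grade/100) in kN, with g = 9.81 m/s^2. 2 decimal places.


Rg = W * 9.81 * grade / 100
Rg = 449 * 9.81 * 0.65 / 100
Rg = 4404.69 * 0.0065
Rg = 28.63 kN

28.63


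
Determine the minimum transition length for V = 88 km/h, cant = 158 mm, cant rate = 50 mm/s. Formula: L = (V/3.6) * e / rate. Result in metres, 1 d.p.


Convert speed: V = 88 / 3.6 = 24.4444 m/s
L = 24.4444 * 158 / 50
L = 3862.2222 / 50
L = 77.2 m

77.2


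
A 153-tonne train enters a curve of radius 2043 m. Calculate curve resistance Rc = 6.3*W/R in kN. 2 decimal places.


Rc = 6.3 * W / R
Rc = 6.3 * 153 / 2043
Rc = 963.9 / 2043
Rc = 0.47 kN

0.47


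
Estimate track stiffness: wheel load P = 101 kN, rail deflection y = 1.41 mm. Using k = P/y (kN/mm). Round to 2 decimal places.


Track stiffness k = P / y
k = 101 / 1.41
k = 71.63 kN/mm

71.63


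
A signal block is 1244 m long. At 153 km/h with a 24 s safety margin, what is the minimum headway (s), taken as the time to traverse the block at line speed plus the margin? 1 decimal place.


V = 153 / 3.6 = 42.5 m/s
Block traversal time = 1244 / 42.5 = 29.2706 s
Headway = 29.2706 + 24
Headway = 53.3 s

53.3


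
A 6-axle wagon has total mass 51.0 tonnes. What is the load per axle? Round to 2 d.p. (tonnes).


Load per axle = total weight / number of axles
Load = 51.0 / 6
Load = 8.50 tonnes

8.50


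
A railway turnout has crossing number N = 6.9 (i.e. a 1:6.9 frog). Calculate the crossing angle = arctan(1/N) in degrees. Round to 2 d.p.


1/N = 1/6.9 = 0.144928
angle = arctan(0.144928) = 0.143925 rad
angle = 0.143925 * 180/pi = 8.25 degrees

8.25


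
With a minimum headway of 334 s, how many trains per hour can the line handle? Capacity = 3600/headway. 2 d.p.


Capacity = 3600 / headway
Capacity = 3600 / 334
Capacity = 10.78 trains/hour

10.78


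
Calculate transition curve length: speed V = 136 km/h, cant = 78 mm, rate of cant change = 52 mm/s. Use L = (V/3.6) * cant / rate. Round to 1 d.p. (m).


Convert speed: V = 136 / 3.6 = 37.7778 m/s
L = 37.7778 * 78 / 52
L = 2946.6667 / 52
L = 56.7 m

56.7


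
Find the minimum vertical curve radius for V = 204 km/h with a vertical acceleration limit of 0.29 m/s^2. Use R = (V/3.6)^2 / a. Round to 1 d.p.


Convert speed: V = 204 / 3.6 = 56.6667 m/s
V^2 = 3211.1111 m^2/s^2
R_v = 3211.1111 / 0.29
R_v = 11072.8 m

11072.8


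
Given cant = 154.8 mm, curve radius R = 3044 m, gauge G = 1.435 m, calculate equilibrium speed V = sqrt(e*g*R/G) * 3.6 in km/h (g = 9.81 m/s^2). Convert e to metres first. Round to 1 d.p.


Convert cant: e = 154.8 mm = 0.1548 m
V_ms = sqrt(0.1548 * 9.81 * 3044 / 1.435)
V_ms = sqrt(3221.311409) = 56.7566 m/s
V = 56.7566 * 3.6 = 204.3 km/h

204.3
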